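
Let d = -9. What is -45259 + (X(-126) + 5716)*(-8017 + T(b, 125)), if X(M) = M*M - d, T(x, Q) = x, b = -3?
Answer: -173285279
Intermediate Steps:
X(M) = 9 + M² (X(M) = M*M - 1*(-9) = M² + 9 = 9 + M²)
-45259 + (X(-126) + 5716)*(-8017 + T(b, 125)) = -45259 + ((9 + (-126)²) + 5716)*(-8017 - 3) = -45259 + ((9 + 15876) + 5716)*(-8020) = -45259 + (15885 + 5716)*(-8020) = -45259 + 21601*(-8020) = -45259 - 173240020 = -173285279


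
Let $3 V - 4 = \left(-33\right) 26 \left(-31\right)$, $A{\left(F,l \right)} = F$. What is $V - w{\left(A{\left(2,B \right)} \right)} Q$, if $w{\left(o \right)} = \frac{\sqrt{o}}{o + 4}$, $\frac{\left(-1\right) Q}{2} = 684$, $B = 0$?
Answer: $\frac{26602}{3} + 228 \sqrt{2} \approx 9189.8$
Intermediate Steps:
$Q = -1368$ ($Q = \left(-2\right) 684 = -1368$)
$w{\left(o \right)} = \frac{\sqrt{o}}{4 + o}$
$V = \frac{26602}{3}$ ($V = \frac{4}{3} + \frac{\left(-33\right) 26 \left(-31\right)}{3} = \frac{4}{3} + \frac{\left(-858\right) \left(-31\right)}{3} = \frac{4}{3} + \frac{1}{3} \cdot 26598 = \frac{4}{3} + 8866 = \frac{26602}{3} \approx 8867.3$)
$V - w{\left(A{\left(2,B \right)} \right)} Q = \frac{26602}{3} - \frac{\sqrt{2}}{4 + 2} \left(-1368\right) = \frac{26602}{3} - \frac{\sqrt{2}}{6} \left(-1368\right) = \frac{26602}{3} - - 228 \sqrt{2} = \frac{26602}{3} + 228 \sqrt{2}$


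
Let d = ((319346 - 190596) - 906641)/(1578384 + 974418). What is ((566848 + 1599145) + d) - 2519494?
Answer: -300806279231/850934 ≈ -3.5350e+5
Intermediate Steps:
d = -259297/850934 (d = (128750 - 906641)/2552802 = -777891*1/2552802 = -259297/850934 ≈ -0.30472)
((566848 + 1599145) + d) - 2519494 = ((566848 + 1599145) - 259297/850934) - 2519494 = (2165993 - 259297/850934) - 2519494 = 1843116828165/850934 - 2519494 = -300806279231/850934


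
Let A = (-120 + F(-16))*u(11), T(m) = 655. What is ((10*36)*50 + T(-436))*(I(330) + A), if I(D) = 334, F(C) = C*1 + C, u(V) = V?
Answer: -24960390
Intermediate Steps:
F(C) = 2*C (F(C) = C + C = 2*C)
A = -1672 (A = (-120 + 2*(-16))*11 = (-120 - 32)*11 = -152*11 = -1672)
((10*36)*50 + T(-436))*(I(330) + A) = ((10*36)*50 + 655)*(334 - 1672) = (360*50 + 655)*(-1338) = (18000 + 655)*(-1338) = 18655*(-1338) = -24960390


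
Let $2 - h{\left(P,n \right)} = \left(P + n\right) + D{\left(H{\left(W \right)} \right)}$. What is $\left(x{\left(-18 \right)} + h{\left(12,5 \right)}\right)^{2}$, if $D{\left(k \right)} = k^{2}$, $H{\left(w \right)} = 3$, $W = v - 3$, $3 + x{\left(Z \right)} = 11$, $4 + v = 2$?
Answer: $256$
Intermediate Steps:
$v = -2$ ($v = -4 + 2 = -2$)
$x{\left(Z \right)} = 8$ ($x{\left(Z \right)} = -3 + 11 = 8$)
$W = -5$ ($W = -2 - 3 = -5$)
$h{\left(P,n \right)} = -7 - P - n$ ($h{\left(P,n \right)} = 2 - \left(\left(P + n\right) + 3^{2}\right) = 2 - \left(\left(P + n\right) + 9\right) = 2 - \left(9 + P + n\right) = -7 - P - n$)
$\left(x{\left(-18 \right)} + h{\left(12,5 \right)}\right)^{2} = \left(8 - 24\right)^{2} = \left(-16\right)^{2} = 256$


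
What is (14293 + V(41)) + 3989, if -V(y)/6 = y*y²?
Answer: -395244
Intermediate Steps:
V(y) = -6*y³ (V(y) = -6*y*y² = -6*y³)
(14293 + V(41)) + 3989 = (14293 - 6*41³) + 3989 = (14293 - 6*68921) + 3989 = (14293 - 413526) + 3989 = -399233 + 3989 = -395244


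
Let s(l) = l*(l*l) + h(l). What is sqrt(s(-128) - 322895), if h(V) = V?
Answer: 115*I*sqrt(183) ≈ 1555.7*I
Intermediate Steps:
s(l) = l + l**3 (s(l) = l*(l*l) + l = l*l**2 + l = l**3 + l = l + l**3)
sqrt(s(-128) - 322895) = sqrt((-128 + (-128)**3) - 322895) = sqrt((-128 - 2097152) - 322895) = sqrt(-2097280 - 322895) = sqrt(-2420175) = 115*I*sqrt(183)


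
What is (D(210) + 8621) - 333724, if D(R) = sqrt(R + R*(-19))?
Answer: -325103 + 6*I*sqrt(105) ≈ -3.251e+5 + 61.482*I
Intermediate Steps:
D(R) = 3*sqrt(2)*sqrt(-R) (D(R) = sqrt(R - 19*R) = sqrt(-18*R) = 3*sqrt(2)*sqrt(-R))
(D(210) + 8621) - 333724 = (3*sqrt(2)*sqrt(-1*210) + 8621) - 333724 = (3*sqrt(2)*sqrt(-210) + 8621) - 333724 = (3*sqrt(2)*(I*sqrt(210)) + 8621) - 333724 = (6*I*sqrt(105) + 8621) - 333724 = (8621 + 6*I*sqrt(105)) - 333724 = -325103 + 6*I*sqrt(105)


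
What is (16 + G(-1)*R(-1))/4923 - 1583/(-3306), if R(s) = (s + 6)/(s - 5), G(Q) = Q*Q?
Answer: 3921625/8137719 ≈ 0.48191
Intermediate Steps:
G(Q) = Q**2
R(s) = (6 + s)/(-5 + s)
(16 + G(-1)*R(-1))/4923 - 1583/(-3306) = (16 + (-1)**2*((6 - 1)/(-5 - 1)))/4923 - 1583/(-3306) = (16 + 1*(5/(-6)))*(1/4923) - 1583*(-1/3306) = (16 + 1*(-1/6*5))*(1/4923) + 1583/3306 = (16 + 1*(-5/6))*(1/4923) + 1583/3306 = (16 - 5/6)*(1/4923) + 1583/3306 = (91/6)*(1/4923) + 1583/3306 = 91/29538 + 1583/3306 = 3921625/8137719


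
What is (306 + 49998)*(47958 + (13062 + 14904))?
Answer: 3819280896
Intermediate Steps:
(306 + 49998)*(47958 + (13062 + 14904)) = 50304*(47958 + 27966) = 50304*75924 = 3819280896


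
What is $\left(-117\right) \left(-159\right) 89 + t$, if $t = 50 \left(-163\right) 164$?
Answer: $319067$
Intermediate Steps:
$t = -1336600$ ($t = \left(-8150\right) 164 = -1336600$)
$\left(-117\right) \left(-159\right) 89 + t = \left(-117\right) \left(-159\right) 89 - 1336600 = 18603 \cdot 89 - 1336600 = 1655667 - 1336600 = 319067$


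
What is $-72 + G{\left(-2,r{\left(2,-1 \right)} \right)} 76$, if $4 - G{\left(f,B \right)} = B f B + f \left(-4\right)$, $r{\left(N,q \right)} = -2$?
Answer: $232$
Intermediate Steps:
$G{\left(f,B \right)} = 4 + 4 f - f B^{2}$ ($G{\left(f,B \right)} = 4 - \left(B f B + f \left(-4\right)\right) = 4 - \left(f B^{2} - 4 f\right) = 4 - \left(- 4 f + f B^{2}\right) = 4 + 4 f - f B^{2}$)
$-72 + G{\left(-2,r{\left(2,-1 \right)} \right)} 76 = -72 + \left(4 + 4 \left(-2\right) - - 2 \left(-2\right)^{2}\right) 76 = -72 + \left(4 - 8 - \left(-2\right) 4\right) 76 = -72 + \left(4 - 8 + 8\right) 76 = -72 + 4 \cdot 76 = -72 + 304 = 232$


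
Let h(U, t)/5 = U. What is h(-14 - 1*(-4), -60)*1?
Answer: -50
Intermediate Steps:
h(U, t) = 5*U
h(-14 - 1*(-4), -60)*1 = (5*(-14 - 1*(-4)))*1 = (5*(-14 + 4))*1 = (5*(-10))*1 = -50*1 = -50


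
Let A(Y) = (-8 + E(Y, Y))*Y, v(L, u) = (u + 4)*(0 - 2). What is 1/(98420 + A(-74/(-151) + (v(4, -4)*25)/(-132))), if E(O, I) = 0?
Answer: 151/14860828 ≈ 1.0161e-5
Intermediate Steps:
v(L, u) = -8 - 2*u (v(L, u) = (4 + u)*(-2) = -8 - 2*u)
A(Y) = -8*Y (A(Y) = (-8 + 0)*Y = -8*Y)
1/(98420 + A(-74/(-151) + (v(4, -4)*25)/(-132))) = 1/(98420 - 8*(-74/(-151) + ((-8 - 2*(-4))*25)/(-132))) = 1/(98420 - 8*(-74*(-1/151) + ((-8 + 8)*25)*(-1/132))) = 1/(98420 - 8*(74/151 + (0*25)*(-1/132))) = 1/(98420 - 8*(74/151 + 0*(-1/132))) = 1/(98420 - 8*(74/151 + 0)) = 1/(98420 - 8*74/151) = 1/(98420 - 592/151) = 1/(14860828/151) = 151/14860828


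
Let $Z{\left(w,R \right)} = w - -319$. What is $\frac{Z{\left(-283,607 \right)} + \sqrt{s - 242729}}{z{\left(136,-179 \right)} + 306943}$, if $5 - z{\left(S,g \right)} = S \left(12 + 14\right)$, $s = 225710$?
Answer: $\frac{9}{75853} + \frac{3 i \sqrt{1891}}{303412} \approx 0.00011865 + 0.00042997 i$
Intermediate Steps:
$z{\left(S,g \right)} = 5 - 26 S$ ($z{\left(S,g \right)} = 5 - S \left(12 + 14\right) = 5 - S 26 = 5 - 26 S$)
$Z{\left(w,R \right)} = 319 + w$ ($Z{\left(w,R \right)} = w + 319 = 319 + w$)
$\frac{Z{\left(-283,607 \right)} + \sqrt{s - 242729}}{z{\left(136,-179 \right)} + 306943} = \frac{\left(319 - 283\right) + \sqrt{225710 - 242729}}{\left(5 - 3536\right) + 306943} = \frac{36 + \sqrt{-17019}}{\left(5 - 3536\right) + 306943} = \frac{36 + 3 i \sqrt{1891}}{-3531 + 306943} = \frac{36 + 3 i \sqrt{1891}}{303412} = \left(36 + 3 i \sqrt{1891}\right) \frac{1}{303412} = \frac{9}{75853} + \frac{3 i \sqrt{1891}}{303412}$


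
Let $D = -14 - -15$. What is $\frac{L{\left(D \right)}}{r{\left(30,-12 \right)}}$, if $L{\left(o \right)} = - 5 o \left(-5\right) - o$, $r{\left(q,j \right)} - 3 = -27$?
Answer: $-1$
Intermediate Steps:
$r{\left(q,j \right)} = -24$ ($r{\left(q,j \right)} = 3 - 27 = -24$)
$D = 1$ ($D = -14 + 15 = 1$)
$L{\left(o \right)} = 24 o$ ($L{\left(o \right)} = 25 o - o = 24 o$)
$\frac{L{\left(D \right)}}{r{\left(30,-12 \right)}} = \frac{24 \cdot 1}{-24} = 24 \left(- \frac{1}{24}\right) = -1$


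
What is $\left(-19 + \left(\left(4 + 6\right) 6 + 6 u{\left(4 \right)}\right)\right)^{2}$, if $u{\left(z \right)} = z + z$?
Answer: $7921$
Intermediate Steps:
$u{\left(z \right)} = 2 z$
$\left(-19 + \left(\left(4 + 6\right) 6 + 6 u{\left(4 \right)}\right)\right)^{2} = \left(-19 + \left(\left(4 + 6\right) 6 + 6 \cdot 2 \cdot 4\right)\right)^{2} = \left(-19 + \left(10 \cdot 6 + 6 \cdot 8\right)\right)^{2} = \left(-19 + \left(60 + 48\right)\right)^{2} = \left(-19 + 108\right)^{2} = 89^{2} = 7921$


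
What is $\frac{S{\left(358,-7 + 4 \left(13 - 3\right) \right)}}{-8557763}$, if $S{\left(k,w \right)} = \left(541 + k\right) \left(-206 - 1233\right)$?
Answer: $\frac{1293661}{8557763} \approx 0.15117$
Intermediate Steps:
$S{\left(k,w \right)} = -778499 - 1439 k$ ($S{\left(k,w \right)} = \left(541 + k\right) \left(-1439\right) = -778499 - 1439 k$)
$\frac{S{\left(358,-7 + 4 \left(13 - 3\right) \right)}}{-8557763} = \frac{-778499 - 515162}{-8557763} = \left(-778499 - 515162\right) \left(- \frac{1}{8557763}\right) = \left(-1293661\right) \left(- \frac{1}{8557763}\right) = \frac{1293661}{8557763}$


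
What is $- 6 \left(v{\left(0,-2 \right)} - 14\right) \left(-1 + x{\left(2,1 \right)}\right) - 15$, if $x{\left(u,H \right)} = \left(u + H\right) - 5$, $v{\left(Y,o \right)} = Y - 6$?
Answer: $-375$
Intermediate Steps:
$v{\left(Y,o \right)} = -6 + Y$ ($v{\left(Y,o \right)} = Y - 6 = -6 + Y$)
$x{\left(u,H \right)} = -5 + H + u$ ($x{\left(u,H \right)} = \left(H + u\right) - 5 = -5 + H + u$)
$- 6 \left(v{\left(0,-2 \right)} - 14\right) \left(-1 + x{\left(2,1 \right)}\right) - 15 = - 6 \left(\left(-6 + 0\right) - 14\right) \left(-1 + \left(-5 + 1 + 2\right)\right) - 15 = - 6 \left(-6 - 14\right) \left(-1 - 2\right) - 15 = - 6 \left(\left(-20\right) \left(-3\right)\right) - 15 = \left(-6\right) 60 - 15 = -360 - 15 = -375$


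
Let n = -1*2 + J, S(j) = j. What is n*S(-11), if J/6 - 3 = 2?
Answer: -308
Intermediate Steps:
J = 30 (J = 18 + 6*2 = 18 + 12 = 30)
n = 28 (n = -1*2 + 30 = -2 + 30 = 28)
n*S(-11) = 28*(-11) = -308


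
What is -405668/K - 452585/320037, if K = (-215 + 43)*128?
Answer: 29966164589/1761483648 ≈ 17.012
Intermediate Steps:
K = -22016 (K = -172*128 = -22016)
-405668/K - 452585/320037 = -405668/(-22016) - 452585/320037 = -405668*(-1/22016) - 452585*1/320037 = 101417/5504 - 452585/320037 = 29966164589/1761483648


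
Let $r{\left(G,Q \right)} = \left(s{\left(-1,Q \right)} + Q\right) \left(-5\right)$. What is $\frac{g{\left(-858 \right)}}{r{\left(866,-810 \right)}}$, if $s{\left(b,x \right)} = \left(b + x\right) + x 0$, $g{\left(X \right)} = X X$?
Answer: $\frac{736164}{8105} \approx 90.828$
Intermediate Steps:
$g{\left(X \right)} = X^{2}$
$s{\left(b,x \right)} = b + x$ ($s{\left(b,x \right)} = \left(b + x\right) + 0 = b + x$)
$r{\left(G,Q \right)} = 5 - 10 Q$ ($r{\left(G,Q \right)} = \left(\left(-1 + Q\right) + Q\right) \left(-5\right) = \left(-1 + 2 Q\right) \left(-5\right) = 5 - 10 Q$)
$\frac{g{\left(-858 \right)}}{r{\left(866,-810 \right)}} = \frac{\left(-858\right)^{2}}{5 - -8100} = \frac{736164}{5 + 8100} = \frac{736164}{8105}$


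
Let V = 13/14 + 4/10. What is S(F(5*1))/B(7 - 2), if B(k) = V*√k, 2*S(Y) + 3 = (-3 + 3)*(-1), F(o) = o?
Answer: -7*√5/31 ≈ -0.50492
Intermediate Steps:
S(Y) = -3/2 (S(Y) = -3/2 + ((-3 + 3)*(-1))/2 = -3/2 + (0*(-1))/2 = -3/2 + (½)*0 = -3/2 + 0 = -3/2)
V = 93/70 (V = 13*(1/14) + 4*(⅒) = 13/14 + ⅖ = 93/70 ≈ 1.3286)
B(k) = 93*√k/70
S(F(5*1))/B(7 - 2) = -3*70/(93*√(7 - 2))/2 = -3*14*√5/93/2 = -7*√5/31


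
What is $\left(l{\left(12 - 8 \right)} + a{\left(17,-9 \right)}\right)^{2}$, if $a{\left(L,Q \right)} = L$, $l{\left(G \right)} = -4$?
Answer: $169$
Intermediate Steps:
$\left(l{\left(12 - 8 \right)} + a{\left(17,-9 \right)}\right)^{2} = \left(-4 + 17\right)^{2} = 13^{2} = 169$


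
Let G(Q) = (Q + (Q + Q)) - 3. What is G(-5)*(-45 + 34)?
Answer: 198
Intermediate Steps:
G(Q) = -3 + 3*Q (G(Q) = (Q + 2*Q) - 3 = 3*Q - 3 = -3 + 3*Q)
G(-5)*(-45 + 34) = (-3 + 3*(-5))*(-45 + 34) = (-3 - 15)*(-11) = -18*(-11) = 198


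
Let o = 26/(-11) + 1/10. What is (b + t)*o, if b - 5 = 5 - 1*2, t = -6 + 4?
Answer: -747/55 ≈ -13.582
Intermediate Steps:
t = -2
b = 8 (b = 5 + (5 - 1*2) = 5 + (5 - 2) = 5 + 3 = 8)
o = -249/110 (o = 26*(-1/11) + 1*(1/10) = -26/11 + 1/10 = -249/110 ≈ -2.2636)
(b + t)*o = (8 - 2)*(-249/110) = 6*(-249/110) = -747/55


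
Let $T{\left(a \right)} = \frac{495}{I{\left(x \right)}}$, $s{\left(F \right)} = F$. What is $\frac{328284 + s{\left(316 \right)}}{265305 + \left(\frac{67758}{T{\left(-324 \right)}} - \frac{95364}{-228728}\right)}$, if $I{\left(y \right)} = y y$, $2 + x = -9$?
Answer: $\frac{281850078000}{241767054437} \approx 1.1658$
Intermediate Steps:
$x = -11$ ($x = -2 - 9 = -11$)
$I{\left(y \right)} = y^{2}$
$T{\left(a \right)} = \frac{45}{11}$ ($T{\left(a \right)} = \frac{495}{\left(-11\right)^{2}} = \frac{495}{121} = 495 \cdot \frac{1}{121} = \frac{45}{11}$)
$\frac{328284 + s{\left(316 \right)}}{265305 + \left(\frac{67758}{T{\left(-324 \right)}} - \frac{95364}{-228728}\right)} = \frac{328284 + 316}{265305 + \left(\frac{67758}{\frac{45}{11}} - \frac{95364}{-228728}\right)} = \frac{328600}{265305 + \left(67758 \cdot \frac{11}{45} - - \frac{23841}{57182}\right)} = \frac{328600}{265305 + \left(\frac{248446}{15} + \frac{23841}{57182}\right)} = \frac{328600}{265305 + \frac{14206996787}{857730}} = \frac{328600}{\frac{241767054437}{857730}} = 328600 \cdot \frac{857730}{241767054437} = \frac{281850078000}{241767054437}$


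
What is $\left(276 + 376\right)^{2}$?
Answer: $425104$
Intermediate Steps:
$\left(276 + 376\right)^{2} = 652^{2} = 425104$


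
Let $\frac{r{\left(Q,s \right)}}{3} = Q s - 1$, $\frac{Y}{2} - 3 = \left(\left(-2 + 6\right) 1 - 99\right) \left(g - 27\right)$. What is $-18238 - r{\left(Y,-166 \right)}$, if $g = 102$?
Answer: $-7111747$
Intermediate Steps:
$Y = -14244$ ($Y = 6 + 2 \left(\left(-2 + 6\right) 1 - 99\right) \left(102 - 27\right) = 6 + 2 \left(4 \cdot 1 - 99\right) 75 = 6 + 2 \left(4 - 99\right) 75 = 6 + 2 \left(\left(-95\right) 75\right) = 6 + 2 \left(-7125\right) = 6 - 14250 = -14244$)
$r{\left(Q,s \right)} = -3 + 3 Q s$ ($r{\left(Q,s \right)} = 3 \left(Q s - 1\right) = 3 \left(-1 + Q s\right) = -3 + 3 Q s$)
$-18238 - r{\left(Y,-166 \right)} = -18238 - \left(-3 + 3 \left(-14244\right) \left(-166\right)\right) = -18238 - \left(-3 + 7093512\right) = -18238 - 7093509 = -7111747$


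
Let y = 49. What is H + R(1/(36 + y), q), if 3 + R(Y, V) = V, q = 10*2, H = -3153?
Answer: -3136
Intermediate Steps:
q = 20
R(Y, V) = -3 + V
H + R(1/(36 + y), q) = -3153 + (-3 + 20) = -3153 + 17 = -3136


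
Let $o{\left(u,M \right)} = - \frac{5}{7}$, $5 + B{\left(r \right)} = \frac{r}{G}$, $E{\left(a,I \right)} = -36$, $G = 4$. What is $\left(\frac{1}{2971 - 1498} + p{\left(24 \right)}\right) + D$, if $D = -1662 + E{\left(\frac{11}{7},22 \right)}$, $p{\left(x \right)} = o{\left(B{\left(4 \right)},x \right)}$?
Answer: $- \frac{17515436}{10311} \approx -1698.7$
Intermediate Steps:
$B{\left(r \right)} = -5 + \frac{r}{4}$
$o{\left(u,M \right)} = - \frac{5}{7}$ ($o{\left(u,M \right)} = \left(-5\right) \frac{1}{7} = - \frac{5}{7}$)
$p{\left(x \right)} = - \frac{5}{7}$
$D = -1698$ ($D = -1662 - 36 = -1698$)
$\left(\frac{1}{2971 - 1498} + p{\left(24 \right)}\right) + D = \left(\frac{1}{2971 - 1498} - \frac{5}{7}\right) - 1698 = \left(\frac{1}{1473} - \frac{5}{7}\right) - 1698 = - \frac{7358}{10311} - 1698 = - \frac{17515436}{10311}$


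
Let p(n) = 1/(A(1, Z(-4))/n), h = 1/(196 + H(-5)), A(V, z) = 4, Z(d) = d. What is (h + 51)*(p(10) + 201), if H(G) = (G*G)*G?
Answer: 737077/71 ≈ 10381.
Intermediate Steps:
H(G) = G³ (H(G) = G²*G = G³)
h = 1/71 (h = 1/(196 + (-5)³) = 1/(196 - 125) = 1/71 ≈ 0.014085)
p(n) = n/4 (p(n) = 1/(4/n) = n/4)
(h + 51)*(p(10) + 201) = (1/71 + 51)*((¼)*10 + 201) = 3622*(5/2 + 201)/71 = (3622/71)*(407/2) = 737077/71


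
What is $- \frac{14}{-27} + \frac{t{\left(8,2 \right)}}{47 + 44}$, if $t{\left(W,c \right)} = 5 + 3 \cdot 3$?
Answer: $\frac{236}{351} \approx 0.67236$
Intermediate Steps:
$t{\left(W,c \right)} = 14$ ($t{\left(W,c \right)} = 5 + 9 = 14$)
$- \frac{14}{-27} + \frac{t{\left(8,2 \right)}}{47 + 44} = - \frac{14}{-27} + \frac{1}{47 + 44} \cdot 14 = \left(-14\right) \left(- \frac{1}{27}\right) + \frac{1}{91} \cdot 14 = \frac{14}{27} + \frac{1}{91} \cdot 14 = \frac{14}{27} + \frac{2}{13} = \frac{236}{351}$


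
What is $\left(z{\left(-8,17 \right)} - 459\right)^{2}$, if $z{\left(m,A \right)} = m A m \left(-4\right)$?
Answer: $23145721$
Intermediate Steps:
$z{\left(m,A \right)} = - 4 A m^{2}$ ($z{\left(m,A \right)} = A m^{2} \left(-4\right) = - 4 A m^{2}$)
$\left(z{\left(-8,17 \right)} - 459\right)^{2} = \left(\left(-4\right) 17 \left(-8\right)^{2} - 459\right)^{2} = \left(\left(-4\right) 17 \cdot 64 - 459\right)^{2} = \left(-4352 - 459\right)^{2} = \left(-4811\right)^{2} = 23145721$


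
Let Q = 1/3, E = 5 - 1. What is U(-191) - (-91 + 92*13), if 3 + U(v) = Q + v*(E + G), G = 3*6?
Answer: -15929/3 ≈ -5309.7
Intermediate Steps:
G = 18
E = 4
Q = ⅓ (Q = 1*(⅓) = ⅓ ≈ 0.33333)
U(v) = -8/3 + 22*v (U(v) = -3 + (⅓ + v*(4 + 18)) = -3 + (⅓ + v*22) = -3 + (⅓ + 22*v) = -8/3 + 22*v)
U(-191) - (-91 + 92*13) = (-8/3 + 22*(-191)) - (-91 + 92*13) = (-8/3 - 4202) - (-91 + 1196) = -12614/3 - 1*1105 = -12614/3 - 1105 = -15929/3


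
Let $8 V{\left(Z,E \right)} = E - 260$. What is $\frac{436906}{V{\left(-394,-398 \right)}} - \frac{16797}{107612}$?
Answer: $- \frac{188070840101}{35404348} \approx -5312.1$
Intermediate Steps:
$V{\left(Z,E \right)} = - \frac{65}{2} + \frac{E}{8}$ ($V{\left(Z,E \right)} = \frac{E - 260}{8} = \frac{-260 + E}{8} = - \frac{65}{2} + \frac{E}{8}$)
$\frac{436906}{V{\left(-394,-398 \right)}} - \frac{16797}{107612} = \frac{436906}{- \frac{65}{2} + \frac{1}{8} \left(-398\right)} - \frac{16797}{107612} = \frac{436906}{- \frac{65}{2} - \frac{199}{4}} - \frac{16797}{107612} = \frac{436906}{- \frac{329}{4}} - \frac{16797}{107612} = 436906 \left(- \frac{4}{329}\right) - \frac{16797}{107612} = - \frac{1747624}{329} - \frac{16797}{107612} = - \frac{188070840101}{35404348}$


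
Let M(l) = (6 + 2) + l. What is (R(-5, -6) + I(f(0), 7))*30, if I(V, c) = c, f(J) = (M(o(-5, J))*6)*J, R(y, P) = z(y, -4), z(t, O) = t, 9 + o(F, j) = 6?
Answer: 60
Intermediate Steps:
o(F, j) = -3 (o(F, j) = -9 + 6 = -3)
M(l) = 8 + l
R(y, P) = y
f(J) = 30*J (f(J) = ((8 - 3)*6)*J = (5*6)*J = 30*J)
(R(-5, -6) + I(f(0), 7))*30 = (-5 + 7)*30 = 2*30 = 60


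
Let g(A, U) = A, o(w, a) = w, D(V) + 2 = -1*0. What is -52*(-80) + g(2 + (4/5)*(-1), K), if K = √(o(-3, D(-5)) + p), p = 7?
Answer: 20806/5 ≈ 4161.2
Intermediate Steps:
D(V) = -2 (D(V) = -2 - 1*0 = -2 + 0 = -2)
K = 2 (K = √(-3 + 7) = √4 = 2)
-52*(-80) + g(2 + (4/5)*(-1), K) = -52*(-80) + (2 + (4/5)*(-1)) = 4160 + (2 + (4*(⅕))*(-1)) = 4160 + (2 + (⅘)*(-1)) = 4160 + (2 - ⅘) = 4160 + 6/5 = 20806/5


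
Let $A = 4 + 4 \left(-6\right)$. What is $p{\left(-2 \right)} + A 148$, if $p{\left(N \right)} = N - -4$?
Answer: $-2958$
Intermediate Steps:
$p{\left(N \right)} = 4 + N$ ($p{\left(N \right)} = N + 4 = 4 + N$)
$A = -20$ ($A = 4 - 24 = -20$)
$p{\left(-2 \right)} + A 148 = \left(4 - 2\right) - 2960 = 2 - 2960 = -2958$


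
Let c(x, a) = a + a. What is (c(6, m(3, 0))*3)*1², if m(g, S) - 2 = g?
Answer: 30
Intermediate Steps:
m(g, S) = 2 + g
c(x, a) = 2*a
(c(6, m(3, 0))*3)*1² = ((2*(2 + 3))*3)*1² = ((2*5)*3)*1 = (10*3)*1 = 30*1 = 30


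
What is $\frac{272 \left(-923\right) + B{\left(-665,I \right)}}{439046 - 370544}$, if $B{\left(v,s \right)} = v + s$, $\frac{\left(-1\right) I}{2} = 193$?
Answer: $- \frac{252107}{68502} \approx -3.6803$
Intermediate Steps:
$I = -386$ ($I = \left(-2\right) 193 = -386$)
$B{\left(v,s \right)} = s + v$
$\frac{272 \left(-923\right) + B{\left(-665,I \right)}}{439046 - 370544} = \frac{272 \left(-923\right) - 1051}{439046 - 370544} = \frac{-251056 - 1051}{68502} = \left(-252107\right) \frac{1}{68502} = - \frac{252107}{68502}$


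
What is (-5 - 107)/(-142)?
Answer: 56/71 ≈ 0.78873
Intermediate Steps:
(-5 - 107)/(-142) = -1/142*(-112) = 56/71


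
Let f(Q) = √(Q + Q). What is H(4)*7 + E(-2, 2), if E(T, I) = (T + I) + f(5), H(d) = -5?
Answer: -35 + √10 ≈ -31.838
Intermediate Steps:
f(Q) = √2*√Q (f(Q) = √(2*Q) = √2*√Q)
E(T, I) = I + T + √10 (E(T, I) = (T + I) + √2*√5 = (I + T) + √10 = I + T + √10)
H(4)*7 + E(-2, 2) = -5*7 + (2 - 2 + √10) = -35 + √10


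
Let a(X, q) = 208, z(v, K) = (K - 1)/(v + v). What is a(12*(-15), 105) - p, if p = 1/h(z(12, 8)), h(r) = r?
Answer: 1432/7 ≈ 204.57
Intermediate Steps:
z(v, K) = (-1 + K)/(2*v) (z(v, K) = (-1 + K)/((2*v)) = (-1 + K)*(1/(2*v)) = (-1 + K)/(2*v))
p = 24/7 (p = 1/((½)*(-1 + 8)/12) = 1/((½)*(1/12)*7) = 1/(7/24) = 24/7 ≈ 3.4286)
a(12*(-15), 105) - p = 208 - 1*24/7 = 208 - 24/7 = 1432/7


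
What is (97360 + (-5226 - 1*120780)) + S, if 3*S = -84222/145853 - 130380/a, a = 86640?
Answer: -18099989579753/631835196 ≈ -28647.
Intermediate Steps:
S = -438555137/631835196 (S = (-84222/145853 - 130380/86640)/3 = (-84222*1/145853 - 130380*1/86640)/3 = (-84222/145853 - 2173/1444)/3 = (1/3)*(-438555137/210611732) = -438555137/631835196 ≈ -0.69410)
(97360 + (-5226 - 1*120780)) + S = (97360 + (-5226 - 1*120780)) - 438555137/631835196 = (97360 + (-5226 - 120780)) - 438555137/631835196 = (97360 - 126006) - 438555137/631835196 = -28646 - 438555137/631835196 = -18099989579753/631835196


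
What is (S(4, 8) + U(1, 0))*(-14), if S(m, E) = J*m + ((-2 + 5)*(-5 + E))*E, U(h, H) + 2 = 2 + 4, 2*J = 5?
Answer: -1204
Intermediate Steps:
J = 5/2 (J = (1/2)*5 = 5/2 ≈ 2.5000)
U(h, H) = 4 (U(h, H) = -2 + (2 + 4) = -2 + 6 = 4)
S(m, E) = 5*m/2 + E*(-15 + 3*E) (S(m, E) = 5*m/2 + ((-2 + 5)*(-5 + E))*E = 5*m/2 + (3*(-5 + E))*E = 5*m/2 + (-15 + 3*E)*E = 5*m/2 + E*(-15 + 3*E))
(S(4, 8) + U(1, 0))*(-14) = ((-15*8 + 3*8**2 + (5/2)*4) + 4)*(-14) = ((-120 + 3*64 + 10) + 4)*(-14) = ((-120 + 192 + 10) + 4)*(-14) = (82 + 4)*(-14) = 86*(-14) = -1204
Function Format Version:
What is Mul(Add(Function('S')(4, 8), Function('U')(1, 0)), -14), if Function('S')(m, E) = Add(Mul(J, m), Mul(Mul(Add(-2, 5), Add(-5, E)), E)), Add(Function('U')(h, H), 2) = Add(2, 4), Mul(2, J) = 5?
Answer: -1204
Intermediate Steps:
J = Rational(5, 2) (J = Mul(Rational(1, 2), 5) = Rational(5, 2) ≈ 2.5000)
Function('U')(h, H) = 4 (Function('U')(h, H) = Add(-2, Add(2, 4)) = Add(-2, 6) = 4)
Function('S')(m, E) = Add(Mul(Rational(5, 2), m), Mul(E, Add(-15, Mul(3, E)))) (Function('S')(m, E) = Add(Mul(Rational(5, 2), m), Mul(Mul(Add(-2, 5), Add(-5, E)), E)) = Add(Mul(Rational(5, 2), m), Mul(Mul(3, Add(-5, E)), E)) = Add(Mul(Rational(5, 2), m), Mul(Add(-15, Mul(3, E)), E)) = Add(Mul(Rational(5, 2), m), Mul(E, Add(-15, Mul(3, E)))))
Mul(Add(Function('S')(4, 8), Function('U')(1, 0)), -14) = Mul(Add(Add(Mul(-15, 8), Mul(3, Pow(8, 2)), Mul(Rational(5, 2), 4)), 4), -14) = Mul(Add(Add(-120, Mul(3, 64), 10), 4), -14) = Mul(Add(Add(-120, 192, 10), 4), -14) = Mul(Add(82, 4), -14) = Mul(86, -14) = -1204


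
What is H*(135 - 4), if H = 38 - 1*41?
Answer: -393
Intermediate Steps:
H = -3 (H = 38 - 41 = -3)
H*(135 - 4) = -3*(135 - 4) = -3*131 = -393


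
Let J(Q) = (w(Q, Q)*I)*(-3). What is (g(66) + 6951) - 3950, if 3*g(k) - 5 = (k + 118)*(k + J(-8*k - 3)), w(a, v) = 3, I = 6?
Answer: 11216/3 ≈ 3738.7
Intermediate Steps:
J(Q) = -54 (J(Q) = (3*6)*(-3) = 18*(-3) = -54)
g(k) = 5/3 + (-54 + k)*(118 + k)/3 (g(k) = 5/3 + ((k + 118)*(k - 54))/3 = 5/3 + ((118 + k)*(-54 + k))/3 = 5/3 + ((-54 + k)*(118 + k))/3 = 5/3 + (-54 + k)*(118 + k)/3)
(g(66) + 6951) - 3950 = ((-6367/3 + (⅓)*66² + (64/3)*66) + 6951) - 3950 = ((-6367/3 + (⅓)*4356 + 1408) + 6951) - 3950 = ((-6367/3 + 1452 + 1408) + 6951) - 3950 = (2213/3 + 6951) - 3950 = 23066/3 - 3950 = 11216/3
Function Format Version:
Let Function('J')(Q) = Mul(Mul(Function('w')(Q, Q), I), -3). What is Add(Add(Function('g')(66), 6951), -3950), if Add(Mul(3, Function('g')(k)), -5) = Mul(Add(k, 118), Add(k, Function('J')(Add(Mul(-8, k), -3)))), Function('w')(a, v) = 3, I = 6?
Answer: Rational(11216, 3) ≈ 3738.7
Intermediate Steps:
Function('J')(Q) = -54 (Function('J')(Q) = Mul(Mul(3, 6), -3) = Mul(18, -3) = -54)
Function('g')(k) = Add(Rational(5, 3), Mul(Rational(1, 3), Add(-54, k), Add(118, k))) (Function('g')(k) = Add(Rational(5, 3), Mul(Rational(1, 3), Mul(Add(k, 118), Add(k, -54)))) = Add(Rational(5, 3), Mul(Rational(1, 3), Mul(Add(118, k), Add(-54, k)))) = Add(Rational(5, 3), Mul(Rational(1, 3), Mul(Add(-54, k), Add(118, k)))) = Add(Rational(5, 3), Mul(Rational(1, 3), Add(-54, k), Add(118, k))))
Add(Add(Function('g')(66), 6951), -3950) = Add(Add(Add(Rational(-6367, 3), Mul(Rational(1, 3), Pow(66, 2)), Mul(Rational(64, 3), 66)), 6951), -3950) = Add(Add(Add(Rational(-6367, 3), Mul(Rational(1, 3), 4356), 1408), 6951), -3950) = Add(Add(Add(Rational(-6367, 3), 1452, 1408), 6951), -3950) = Add(Add(Rational(2213, 3), 6951), -3950) = Add(Rational(23066, 3), -3950) = Rational(11216, 3)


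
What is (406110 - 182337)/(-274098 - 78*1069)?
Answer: -74591/119160 ≈ -0.62597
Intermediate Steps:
(406110 - 182337)/(-274098 - 78*1069) = 223773/(-274098 - 83382) = 223773/(-357480) = 223773*(-1/357480) = -74591/119160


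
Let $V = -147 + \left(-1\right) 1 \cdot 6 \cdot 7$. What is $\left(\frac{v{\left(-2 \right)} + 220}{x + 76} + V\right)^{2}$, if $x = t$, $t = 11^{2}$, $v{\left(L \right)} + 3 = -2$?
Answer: $\frac{1370332324}{38809} \approx 35310.0$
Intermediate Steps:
$v{\left(L \right)} = -5$ ($v{\left(L \right)} = -3 - 2 = -5$)
$t = 121$
$x = 121$
$V = -189$ ($V = -147 + \left(-1\right) 6 \cdot 7 = -147 - 42 = -189$)
$\left(\frac{v{\left(-2 \right)} + 220}{x + 76} + V\right)^{2} = \left(\frac{-5 + 220}{121 + 76} - 189\right)^{2} = \left(\frac{215}{197} - 189\right)^{2} = \left(- \frac{37018}{197}\right)^{2} = \frac{1370332324}{38809}$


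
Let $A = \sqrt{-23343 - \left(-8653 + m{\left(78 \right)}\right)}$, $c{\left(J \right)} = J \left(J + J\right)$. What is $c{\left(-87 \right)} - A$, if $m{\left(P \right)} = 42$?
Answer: $15138 - 2 i \sqrt{3683} \approx 15138.0 - 121.38 i$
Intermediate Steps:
$c{\left(J \right)} = 2 J^{2}$ ($c{\left(J \right)} = J 2 J = 2 J^{2}$)
$A = 2 i \sqrt{3683}$ ($A = \sqrt{-23343 + \left(8653 - 42\right)} = \sqrt{-23343 + 8611} = \sqrt{-14732} = 2 i \sqrt{3683} \approx 121.38 i$)
$c{\left(-87 \right)} - A = 2 \left(-87\right)^{2} - 2 i \sqrt{3683} = 2 \cdot 7569 - 2 i \sqrt{3683} = 15138 - 2 i \sqrt{3683}$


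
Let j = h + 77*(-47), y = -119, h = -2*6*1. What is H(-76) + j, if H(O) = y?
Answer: -3750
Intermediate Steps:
h = -12 (h = -12*1 = -12)
H(O) = -119
j = -3631 (j = -12 + 77*(-47) = -12 - 3619 = -3631)
H(-76) + j = -119 - 3631 = -3750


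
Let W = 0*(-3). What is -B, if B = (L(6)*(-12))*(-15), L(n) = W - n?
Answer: 1080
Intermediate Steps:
W = 0
L(n) = -n (L(n) = 0 - n = -n)
B = -1080 (B = (-1*6*(-12))*(-15) = -6*(-12)*(-15) = 72*(-15) = -1080)
-B = -1*(-1080) = 1080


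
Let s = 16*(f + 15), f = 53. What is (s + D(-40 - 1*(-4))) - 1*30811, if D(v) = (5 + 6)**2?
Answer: -29602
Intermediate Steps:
D(v) = 121 (D(v) = 11**2 = 121)
s = 1088 (s = 16*(53 + 15) = 16*68 = 1088)
(s + D(-40 - 1*(-4))) - 1*30811 = (1088 + 121) - 1*30811 = 1209 - 30811 = -29602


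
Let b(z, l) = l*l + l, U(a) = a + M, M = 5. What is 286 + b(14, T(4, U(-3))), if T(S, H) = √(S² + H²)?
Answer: 306 + 2*√5 ≈ 310.47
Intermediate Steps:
U(a) = 5 + a (U(a) = a + 5 = 5 + a)
T(S, H) = √(H² + S²)
b(z, l) = l + l² (b(z, l) = l² + l = l + l²)
286 + b(14, T(4, U(-3))) = 286 + √((5 - 3)² + 4²)*(1 + √((5 - 3)² + 4²)) = 286 + √(2² + 16)*(1 + √(2² + 16)) = 286 + √(4 + 16)*(1 + √(4 + 16)) = 286 + √20*(1 + √20) = 286 + (2*√5)*(1 + 2*√5) = 286 + 2*√5*(1 + 2*√5)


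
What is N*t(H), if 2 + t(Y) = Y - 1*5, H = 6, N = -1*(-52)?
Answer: -52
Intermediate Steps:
N = 52
t(Y) = -7 + Y (t(Y) = -2 + (Y - 1*5) = -2 + (Y - 5) = -2 + (-5 + Y) = -7 + Y)
N*t(H) = 52*(-7 + 6) = 52*(-1) = -52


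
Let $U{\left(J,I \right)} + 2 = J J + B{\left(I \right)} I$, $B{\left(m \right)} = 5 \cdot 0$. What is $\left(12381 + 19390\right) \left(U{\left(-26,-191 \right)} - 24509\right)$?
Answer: $-757261785$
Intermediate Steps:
$B{\left(m \right)} = 0$
$U{\left(J,I \right)} = -2 + J^{2}$ ($U{\left(J,I \right)} = -2 + \left(J J + 0 I\right) = -2 + \left(J^{2} + 0\right) = -2 + J^{2}$)
$\left(12381 + 19390\right) \left(U{\left(-26,-191 \right)} - 24509\right) = \left(12381 + 19390\right) \left(\left(-2 + \left(-26\right)^{2}\right) - 24509\right) = 31771 \left(\left(-2 + 676\right) - 24509\right) = 31771 \left(674 - 24509\right) = 31771 \left(-23835\right) = -757261785$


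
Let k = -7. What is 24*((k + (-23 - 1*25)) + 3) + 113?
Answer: -1135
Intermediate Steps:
24*((k + (-23 - 1*25)) + 3) + 113 = 24*((-7 + (-23 - 1*25)) + 3) + 113 = 24*((-7 + (-23 - 25)) + 3) + 113 = 24*((-7 - 48) + 3) + 113 = 24*(-55 + 3) + 113 = 24*(-52) + 113 = -1248 + 113 = -1135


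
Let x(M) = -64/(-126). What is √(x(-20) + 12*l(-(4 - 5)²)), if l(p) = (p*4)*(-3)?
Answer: 4*√3983/21 ≈ 12.021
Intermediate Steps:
x(M) = 32/63 (x(M) = -64*(-1/126) = 32/63)
l(p) = -12*p (l(p) = (4*p)*(-3) = -12*p)
√(x(-20) + 12*l(-(4 - 5)²)) = √(32/63 + 12*(-(-12)*(4 - 5)²)) = √(32/63 + 12*(-(-12)*(-1)²)) = √(32/63 + 12*(-(-12))) = √(32/63 + 12*(-12*(-1))) = √(32/63 + 12*12) = √(32/63 + 144) = √(9104/63) = 4*√3983/21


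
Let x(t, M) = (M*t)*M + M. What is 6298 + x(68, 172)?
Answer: 2018182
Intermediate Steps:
x(t, M) = M + t*M² (x(t, M) = t*M² + M = M + t*M²)
6298 + x(68, 172) = 6298 + 172*(1 + 172*68) = 6298 + 172*(1 + 11696) = 6298 + 172*11697 = 6298 + 2011884 = 2018182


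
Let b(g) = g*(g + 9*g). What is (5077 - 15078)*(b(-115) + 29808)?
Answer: -1620742058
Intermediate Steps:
b(g) = 10*g**2 (b(g) = g*(10*g) = 10*g**2)
(5077 - 15078)*(b(-115) + 29808) = (5077 - 15078)*(10*(-115)**2 + 29808) = -10001*(10*13225 + 29808) = -10001*(132250 + 29808) = -10001*162058 = -1620742058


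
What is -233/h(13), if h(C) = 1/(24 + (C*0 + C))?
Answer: -8621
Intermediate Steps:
h(C) = 1/(24 + C) (h(C) = 1/(24 + (0 + C)) = 1/(24 + C))
-233/h(13) = -233/(1/(24 + 13)) = -233/(1/37) = -233/1/37 = -233*37 = -8621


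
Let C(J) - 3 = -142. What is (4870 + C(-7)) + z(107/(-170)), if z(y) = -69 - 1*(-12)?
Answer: 4674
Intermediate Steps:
z(y) = -57 (z(y) = -69 + 12 = -57)
C(J) = -139 (C(J) = 3 - 142 = -139)
(4870 + C(-7)) + z(107/(-170)) = (4870 - 139) - 57 = 4731 - 57 = 4674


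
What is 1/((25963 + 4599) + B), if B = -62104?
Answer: -1/31542 ≈ -3.1704e-5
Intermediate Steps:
1/((25963 + 4599) + B) = 1/((25963 + 4599) - 62104) = 1/(30562 - 62104) = 1/(-31542) = -1/31542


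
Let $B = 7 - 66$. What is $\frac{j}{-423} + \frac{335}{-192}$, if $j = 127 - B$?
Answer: $- \frac{6571}{3008} \approx -2.1845$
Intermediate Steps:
$B = -59$ ($B = 7 - 66 = -59$)
$j = 186$ ($j = 127 - -59 = 127 + 59 = 186$)
$\frac{j}{-423} + \frac{335}{-192} = \frac{186}{-423} + \frac{335}{-192} = 186 \left(- \frac{1}{423}\right) + 335 \left(- \frac{1}{192}\right) = - \frac{62}{141} - \frac{335}{192} = - \frac{6571}{3008}$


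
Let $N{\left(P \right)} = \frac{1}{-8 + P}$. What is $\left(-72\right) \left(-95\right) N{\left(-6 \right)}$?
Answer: $- \frac{3420}{7} \approx -488.57$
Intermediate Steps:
$\left(-72\right) \left(-95\right) N{\left(-6 \right)} = \frac{\left(-72\right) \left(-95\right)}{-8 - 6} = \frac{6840}{-14} = 6840 \left(- \frac{1}{14}\right) = - \frac{3420}{7}$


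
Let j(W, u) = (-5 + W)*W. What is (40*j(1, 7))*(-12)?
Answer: 1920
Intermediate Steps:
j(W, u) = W*(-5 + W)
(40*j(1, 7))*(-12) = (40*(1*(-5 + 1)))*(-12) = (40*(1*(-4)))*(-12) = (40*(-4))*(-12) = -160*(-12) = 1920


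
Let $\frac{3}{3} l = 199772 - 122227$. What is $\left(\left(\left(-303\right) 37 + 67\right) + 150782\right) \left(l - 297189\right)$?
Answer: $-30670648872$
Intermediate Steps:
$l = 77545$ ($l = 199772 - 122227 = 77545$)
$\left(\left(\left(-303\right) 37 + 67\right) + 150782\right) \left(l - 297189\right) = \left(\left(\left(-303\right) 37 + 67\right) + 150782\right) \left(77545 - 297189\right) = \left(\left(-11211 + 67\right) + 150782\right) \left(-219644\right) = \left(-11144 + 150782\right) \left(-219644\right) = 139638 \left(-219644\right) = -30670648872$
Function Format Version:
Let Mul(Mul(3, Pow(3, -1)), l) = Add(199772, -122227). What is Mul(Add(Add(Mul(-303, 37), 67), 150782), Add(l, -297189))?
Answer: -30670648872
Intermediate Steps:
l = 77545 (l = Add(199772, -122227) = 77545)
Mul(Add(Add(Mul(-303, 37), 67), 150782), Add(l, -297189)) = Mul(Add(Add(Mul(-303, 37), 67), 150782), Add(77545, -297189)) = Mul(Add(Add(-11211, 67), 150782), -219644) = Mul(Add(-11144, 150782), -219644) = Mul(139638, -219644) = -30670648872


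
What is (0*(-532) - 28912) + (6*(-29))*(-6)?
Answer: -27868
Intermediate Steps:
(0*(-532) - 28912) + (6*(-29))*(-6) = (0 - 28912) - 174*(-6) = -28912 + 1044 = -27868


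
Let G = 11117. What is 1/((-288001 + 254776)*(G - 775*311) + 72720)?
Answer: 1/7638766020 ≈ 1.3091e-10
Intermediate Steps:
1/((-288001 + 254776)*(G - 775*311) + 72720) = 1/((-288001 + 254776)*(11117 - 775*311) + 72720) = 1/(-33225*(11117 - 241025) + 72720) = 1/(-33225*(-229908) + 72720) = 1/(7638693300 + 72720) = 1/7638766020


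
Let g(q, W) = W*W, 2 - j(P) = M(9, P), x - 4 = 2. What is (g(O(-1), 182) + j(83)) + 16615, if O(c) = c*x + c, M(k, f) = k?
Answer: 49732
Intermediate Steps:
x = 6 (x = 4 + 2 = 6)
j(P) = -7 (j(P) = 2 - 1*9 = 2 - 9 = -7)
O(c) = 7*c (O(c) = c*6 + c = 6*c + c = 7*c)
g(q, W) = W**2
(g(O(-1), 182) + j(83)) + 16615 = (182**2 - 7) + 16615 = (33124 - 7) + 16615 = 33117 + 16615 = 49732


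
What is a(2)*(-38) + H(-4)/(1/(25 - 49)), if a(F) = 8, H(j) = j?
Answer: -208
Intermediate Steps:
a(2)*(-38) + H(-4)/(1/(25 - 49)) = 8*(-38) - 4/(1/(25 - 49)) = -304 - 4/(1/(-24)) = -304 - 4/(-1/24) = -304 - 4*(-24) = -304 + 96 = -208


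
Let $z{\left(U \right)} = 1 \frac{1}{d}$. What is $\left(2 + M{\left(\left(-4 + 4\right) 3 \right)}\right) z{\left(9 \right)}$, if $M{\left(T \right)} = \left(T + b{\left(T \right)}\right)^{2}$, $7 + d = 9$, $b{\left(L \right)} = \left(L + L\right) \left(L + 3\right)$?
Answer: $1$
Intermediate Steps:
$b{\left(L \right)} = 2 L \left(3 + L\right)$
$d = 2$ ($d = -7 + 9 = 2$)
$z{\left(U \right)} = \frac{1}{2}$ ($z{\left(U \right)} = 1 \cdot \frac{1}{2} = \frac{1}{2}$)
$M{\left(T \right)} = \left(T + 2 T \left(3 + T\right)\right)^{2}$
$\left(2 + M{\left(\left(-4 + 4\right) 3 \right)}\right) z{\left(9 \right)} = \left(2 + \left(\left(-4 + 4\right) 3\right)^{2} \left(7 + 2 \left(-4 + 4\right) 3\right)^{2}\right) \frac{1}{2} = \left(2 + \left(0 \cdot 3\right)^{2} \left(7 + 2 \cdot 0 \cdot 3\right)^{2}\right) \frac{1}{2} = \left(2 + 0^{2} \left(7 + 2 \cdot 0\right)^{2}\right) \frac{1}{2} = \left(2 + 0 \left(7 + 0\right)^{2}\right) \frac{1}{2} = \left(2 + 0 \cdot 7^{2}\right) \frac{1}{2} = \left(2 + 0 \cdot 49\right) \frac{1}{2} = \left(2 + 0\right) \frac{1}{2} = 2 \cdot \frac{1}{2} = 1$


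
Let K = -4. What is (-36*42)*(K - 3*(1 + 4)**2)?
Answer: 119448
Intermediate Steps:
(-36*42)*(K - 3*(1 + 4)**2) = (-36*42)*(-4 - 3*(1 + 4)**2) = -1512*(-4 - 3*5**2) = -1512*(-4 - 3*25) = -1512*(-4 - 75) = -1512*(-79) = 119448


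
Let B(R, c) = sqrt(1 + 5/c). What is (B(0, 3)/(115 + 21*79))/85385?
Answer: sqrt(6)/227209485 ≈ 1.0781e-8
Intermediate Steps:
(B(0, 3)/(115 + 21*79))/85385 = (sqrt((5 + 3)/3)/(115 + 21*79))/85385 = (sqrt((1/3)*8)/(115 + 1659))*(1/85385) = (sqrt(8/3)/1774)*(1/85385) = ((2*sqrt(6)/3)*(1/1774))*(1/85385) = (sqrt(6)/2661)*(1/85385) = sqrt(6)/227209485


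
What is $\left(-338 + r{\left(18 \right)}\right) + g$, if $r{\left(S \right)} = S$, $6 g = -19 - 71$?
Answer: $-335$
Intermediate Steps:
$g = -15$ ($g = \frac{-19 - 71}{6} = \frac{1}{6} \left(-90\right) = -15$)
$\left(-338 + r{\left(18 \right)}\right) + g = \left(-338 + 18\right) - 15 = -320 - 15 = -335$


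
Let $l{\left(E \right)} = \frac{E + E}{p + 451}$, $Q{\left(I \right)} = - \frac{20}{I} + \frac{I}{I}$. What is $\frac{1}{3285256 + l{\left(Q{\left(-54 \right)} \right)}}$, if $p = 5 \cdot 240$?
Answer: $\frac{44577}{146446856786} \approx 3.0439 \cdot 10^{-7}$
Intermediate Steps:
$p = 1200$
$Q{\left(I \right)} = 1 - \frac{20}{I}$ ($Q{\left(I \right)} = - \frac{20}{I} + 1 = 1 - \frac{20}{I}$)
$l{\left(E \right)} = \frac{2 E}{1651}$ ($l{\left(E \right)} = \frac{E + E}{1200 + 451} = \frac{2 E}{1651}$)
$\frac{1}{3285256 + l{\left(Q{\left(-54 \right)} \right)}} = \frac{1}{3285256 + \frac{2 \frac{-20 - 54}{-54}}{1651}} = \frac{1}{3285256 + \frac{2 \left(\left(- \frac{1}{54}\right) \left(-74\right)\right)}{1651}} = \frac{1}{3285256 + \frac{2}{1651} \cdot \frac{37}{27}} = \frac{1}{3285256 + \frac{74}{44577}} = \frac{1}{\frac{146446856786}{44577}} = \frac{44577}{146446856786}$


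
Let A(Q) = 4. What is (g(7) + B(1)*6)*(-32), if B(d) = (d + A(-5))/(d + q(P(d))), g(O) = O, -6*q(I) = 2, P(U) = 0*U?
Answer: -1664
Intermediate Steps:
P(U) = 0
q(I) = -1/3 (q(I) = -1/6*2 = -1/3)
B(d) = (4 + d)/(-1/3 + d) (B(d) = (d + 4)/(d - 1/3) = (4 + d)/(-1/3 + d))
(g(7) + B(1)*6)*(-32) = (7 + (3*(4 + 1)/(-1 + 3*1))*6)*(-32) = (7 + (3*5/(-1 + 3))*6)*(-32) = (7 + (3*5/2)*6)*(-32) = (7 + (3*(1/2)*5)*6)*(-32) = (7 + (15/2)*6)*(-32) = (7 + 45)*(-32) = 52*(-32) = -1664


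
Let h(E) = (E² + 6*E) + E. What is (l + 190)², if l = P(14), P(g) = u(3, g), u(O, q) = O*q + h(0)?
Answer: 53824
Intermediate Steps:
h(E) = E² + 7*E
u(O, q) = O*q (u(O, q) = O*q + 0*(7 + 0) = O*q + 0*7 = O*q + 0 = O*q)
P(g) = 3*g
l = 42 (l = 3*14 = 42)
(l + 190)² = (42 + 190)² = 232² = 53824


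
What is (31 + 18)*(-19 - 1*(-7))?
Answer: -588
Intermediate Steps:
(31 + 18)*(-19 - 1*(-7)) = 49*(-19 + 7) = 49*(-12) = -588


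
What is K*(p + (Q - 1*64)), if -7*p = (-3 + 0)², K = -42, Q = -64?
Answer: 5430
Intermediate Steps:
p = -9/7 (p = -(-3 + 0)²/7 = -⅐*(-3)² = -⅐*9 = -9/7 ≈ -1.2857)
K*(p + (Q - 1*64)) = -42*(-9/7 + (-64 - 1*64)) = -42*(-9/7 + (-64 - 64)) = -42*(-9/7 - 128) = -42*(-905/7) = 5430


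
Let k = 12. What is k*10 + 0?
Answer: 120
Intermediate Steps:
k*10 + 0 = 12*10 + 0 = 120 + 0 = 120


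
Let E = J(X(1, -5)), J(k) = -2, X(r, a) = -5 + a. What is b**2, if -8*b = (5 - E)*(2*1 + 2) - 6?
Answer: 121/16 ≈ 7.5625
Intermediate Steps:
E = -2
b = -11/4 (b = -((5 - 1*(-2))*(2*1 + 2) - 6)/8 = -((5 + 2)*(2 + 2) - 6)/8 = -(7*4 - 6)/8 = -(28 - 6)/8 = -1/8*22 = -11/4 ≈ -2.7500)
b**2 = (-11/4)**2 = 121/16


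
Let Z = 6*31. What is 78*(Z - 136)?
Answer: 3900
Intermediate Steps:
Z = 186
78*(Z - 136) = 78*(186 - 136) = 78*50 = 3900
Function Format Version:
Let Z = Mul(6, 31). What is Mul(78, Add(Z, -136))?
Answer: 3900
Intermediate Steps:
Z = 186
Mul(78, Add(Z, -136)) = Mul(78, Add(186, -136)) = Mul(78, 50) = 3900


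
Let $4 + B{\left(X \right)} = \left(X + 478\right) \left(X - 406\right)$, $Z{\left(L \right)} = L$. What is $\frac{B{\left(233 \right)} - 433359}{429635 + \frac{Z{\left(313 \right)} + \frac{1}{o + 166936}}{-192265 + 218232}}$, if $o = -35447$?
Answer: $- \frac{1899642085027858}{1466934985421063} \approx -1.295$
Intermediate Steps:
$B{\left(X \right)} = -4 + \left(-406 + X\right) \left(478 + X\right)$ ($B{\left(X \right)} = -4 + \left(X + 478\right) \left(X - 406\right) = -4 + \left(478 + X\right) \left(-406 + X\right) = -4 + \left(-406 + X\right) \left(478 + X\right)$)
$\frac{B{\left(233 \right)} - 433359}{429635 + \frac{Z{\left(313 \right)} + \frac{1}{o + 166936}}{-192265 + 218232}} = \frac{\left(-194072 + 233^{2} + 72 \cdot 233\right) - 433359}{429635 + \frac{313 + \frac{1}{-35447 + 166936}}{-192265 + 218232}} = \frac{\left(-194072 + 54289 + 16776\right) - 433359}{429635 + \frac{313 + \frac{1}{131489}}{25967}} = \frac{-123007 - 433359}{429635 + \left(313 + \frac{1}{131489}\right) \frac{1}{25967}} = - \frac{556366}{429635 + \frac{41156058}{131489} \cdot \frac{1}{25967}} = - \frac{556366}{429635 + \frac{41156058}{3414374863}} = - \frac{556366}{\frac{1466934985421063}{3414374863}} = \left(-556366\right) \frac{3414374863}{1466934985421063} = - \frac{1899642085027858}{1466934985421063}$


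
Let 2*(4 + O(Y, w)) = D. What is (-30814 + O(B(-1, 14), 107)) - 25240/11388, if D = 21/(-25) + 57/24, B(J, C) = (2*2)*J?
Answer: -35097188371/1138800 ≈ -30819.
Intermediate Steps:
B(J, C) = 4*J
D = 307/200 (D = 21*(-1/25) + 57*(1/24) = -21/25 + 19/8 = 307/200 ≈ 1.5350)
O(Y, w) = -1293/400 (O(Y, w) = -4 + (½)*(307/200) = -4 + 307/400 = -1293/400)
(-30814 + O(B(-1, 14), 107)) - 25240/11388 = (-30814 - 1293/400) - 25240/11388 = -12326893/400 - 25240*1/11388 = -12326893/400 - 6310/2847 = -35097188371/1138800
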